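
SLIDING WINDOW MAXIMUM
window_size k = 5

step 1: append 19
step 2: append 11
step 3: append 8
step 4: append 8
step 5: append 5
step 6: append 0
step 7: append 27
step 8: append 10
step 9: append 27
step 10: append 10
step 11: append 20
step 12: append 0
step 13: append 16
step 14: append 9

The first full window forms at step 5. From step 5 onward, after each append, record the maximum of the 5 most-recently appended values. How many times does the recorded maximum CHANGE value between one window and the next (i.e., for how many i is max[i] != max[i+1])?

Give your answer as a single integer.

Answer: 3

Derivation:
step 1: append 19 -> window=[19] (not full yet)
step 2: append 11 -> window=[19, 11] (not full yet)
step 3: append 8 -> window=[19, 11, 8] (not full yet)
step 4: append 8 -> window=[19, 11, 8, 8] (not full yet)
step 5: append 5 -> window=[19, 11, 8, 8, 5] -> max=19
step 6: append 0 -> window=[11, 8, 8, 5, 0] -> max=11
step 7: append 27 -> window=[8, 8, 5, 0, 27] -> max=27
step 8: append 10 -> window=[8, 5, 0, 27, 10] -> max=27
step 9: append 27 -> window=[5, 0, 27, 10, 27] -> max=27
step 10: append 10 -> window=[0, 27, 10, 27, 10] -> max=27
step 11: append 20 -> window=[27, 10, 27, 10, 20] -> max=27
step 12: append 0 -> window=[10, 27, 10, 20, 0] -> max=27
step 13: append 16 -> window=[27, 10, 20, 0, 16] -> max=27
step 14: append 9 -> window=[10, 20, 0, 16, 9] -> max=20
Recorded maximums: 19 11 27 27 27 27 27 27 27 20
Changes between consecutive maximums: 3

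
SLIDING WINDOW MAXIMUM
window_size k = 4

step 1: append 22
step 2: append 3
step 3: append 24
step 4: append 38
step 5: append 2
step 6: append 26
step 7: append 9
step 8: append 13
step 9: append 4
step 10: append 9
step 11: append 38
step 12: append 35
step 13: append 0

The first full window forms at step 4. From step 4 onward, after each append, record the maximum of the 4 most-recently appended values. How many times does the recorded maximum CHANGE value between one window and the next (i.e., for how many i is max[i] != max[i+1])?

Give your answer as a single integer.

step 1: append 22 -> window=[22] (not full yet)
step 2: append 3 -> window=[22, 3] (not full yet)
step 3: append 24 -> window=[22, 3, 24] (not full yet)
step 4: append 38 -> window=[22, 3, 24, 38] -> max=38
step 5: append 2 -> window=[3, 24, 38, 2] -> max=38
step 6: append 26 -> window=[24, 38, 2, 26] -> max=38
step 7: append 9 -> window=[38, 2, 26, 9] -> max=38
step 8: append 13 -> window=[2, 26, 9, 13] -> max=26
step 9: append 4 -> window=[26, 9, 13, 4] -> max=26
step 10: append 9 -> window=[9, 13, 4, 9] -> max=13
step 11: append 38 -> window=[13, 4, 9, 38] -> max=38
step 12: append 35 -> window=[4, 9, 38, 35] -> max=38
step 13: append 0 -> window=[9, 38, 35, 0] -> max=38
Recorded maximums: 38 38 38 38 26 26 13 38 38 38
Changes between consecutive maximums: 3

Answer: 3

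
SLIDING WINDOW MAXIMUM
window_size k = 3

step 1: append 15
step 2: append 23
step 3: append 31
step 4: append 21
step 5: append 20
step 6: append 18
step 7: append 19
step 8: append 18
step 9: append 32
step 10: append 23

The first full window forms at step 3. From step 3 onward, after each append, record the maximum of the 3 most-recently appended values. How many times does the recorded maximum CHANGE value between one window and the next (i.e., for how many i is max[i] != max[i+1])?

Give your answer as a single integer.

step 1: append 15 -> window=[15] (not full yet)
step 2: append 23 -> window=[15, 23] (not full yet)
step 3: append 31 -> window=[15, 23, 31] -> max=31
step 4: append 21 -> window=[23, 31, 21] -> max=31
step 5: append 20 -> window=[31, 21, 20] -> max=31
step 6: append 18 -> window=[21, 20, 18] -> max=21
step 7: append 19 -> window=[20, 18, 19] -> max=20
step 8: append 18 -> window=[18, 19, 18] -> max=19
step 9: append 32 -> window=[19, 18, 32] -> max=32
step 10: append 23 -> window=[18, 32, 23] -> max=32
Recorded maximums: 31 31 31 21 20 19 32 32
Changes between consecutive maximums: 4

Answer: 4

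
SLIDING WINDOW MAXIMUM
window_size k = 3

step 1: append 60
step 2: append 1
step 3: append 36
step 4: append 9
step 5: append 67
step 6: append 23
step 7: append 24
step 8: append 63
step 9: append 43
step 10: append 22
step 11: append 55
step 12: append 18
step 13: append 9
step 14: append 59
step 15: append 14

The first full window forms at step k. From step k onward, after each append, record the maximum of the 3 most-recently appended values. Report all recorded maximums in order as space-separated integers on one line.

Answer: 60 36 67 67 67 63 63 63 55 55 55 59 59

Derivation:
step 1: append 60 -> window=[60] (not full yet)
step 2: append 1 -> window=[60, 1] (not full yet)
step 3: append 36 -> window=[60, 1, 36] -> max=60
step 4: append 9 -> window=[1, 36, 9] -> max=36
step 5: append 67 -> window=[36, 9, 67] -> max=67
step 6: append 23 -> window=[9, 67, 23] -> max=67
step 7: append 24 -> window=[67, 23, 24] -> max=67
step 8: append 63 -> window=[23, 24, 63] -> max=63
step 9: append 43 -> window=[24, 63, 43] -> max=63
step 10: append 22 -> window=[63, 43, 22] -> max=63
step 11: append 55 -> window=[43, 22, 55] -> max=55
step 12: append 18 -> window=[22, 55, 18] -> max=55
step 13: append 9 -> window=[55, 18, 9] -> max=55
step 14: append 59 -> window=[18, 9, 59] -> max=59
step 15: append 14 -> window=[9, 59, 14] -> max=59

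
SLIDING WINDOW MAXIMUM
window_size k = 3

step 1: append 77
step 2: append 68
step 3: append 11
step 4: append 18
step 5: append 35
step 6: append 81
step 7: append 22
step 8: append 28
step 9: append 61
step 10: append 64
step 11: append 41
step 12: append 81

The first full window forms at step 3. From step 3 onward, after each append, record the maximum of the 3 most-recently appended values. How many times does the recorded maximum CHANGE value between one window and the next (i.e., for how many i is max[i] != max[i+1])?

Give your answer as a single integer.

Answer: 6

Derivation:
step 1: append 77 -> window=[77] (not full yet)
step 2: append 68 -> window=[77, 68] (not full yet)
step 3: append 11 -> window=[77, 68, 11] -> max=77
step 4: append 18 -> window=[68, 11, 18] -> max=68
step 5: append 35 -> window=[11, 18, 35] -> max=35
step 6: append 81 -> window=[18, 35, 81] -> max=81
step 7: append 22 -> window=[35, 81, 22] -> max=81
step 8: append 28 -> window=[81, 22, 28] -> max=81
step 9: append 61 -> window=[22, 28, 61] -> max=61
step 10: append 64 -> window=[28, 61, 64] -> max=64
step 11: append 41 -> window=[61, 64, 41] -> max=64
step 12: append 81 -> window=[64, 41, 81] -> max=81
Recorded maximums: 77 68 35 81 81 81 61 64 64 81
Changes between consecutive maximums: 6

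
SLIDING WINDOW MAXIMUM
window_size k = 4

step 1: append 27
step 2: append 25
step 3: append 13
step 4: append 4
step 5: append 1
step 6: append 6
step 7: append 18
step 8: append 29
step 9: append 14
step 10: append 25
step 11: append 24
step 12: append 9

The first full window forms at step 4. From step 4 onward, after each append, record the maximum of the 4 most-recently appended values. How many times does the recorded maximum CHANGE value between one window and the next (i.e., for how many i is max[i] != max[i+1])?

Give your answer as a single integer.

Answer: 5

Derivation:
step 1: append 27 -> window=[27] (not full yet)
step 2: append 25 -> window=[27, 25] (not full yet)
step 3: append 13 -> window=[27, 25, 13] (not full yet)
step 4: append 4 -> window=[27, 25, 13, 4] -> max=27
step 5: append 1 -> window=[25, 13, 4, 1] -> max=25
step 6: append 6 -> window=[13, 4, 1, 6] -> max=13
step 7: append 18 -> window=[4, 1, 6, 18] -> max=18
step 8: append 29 -> window=[1, 6, 18, 29] -> max=29
step 9: append 14 -> window=[6, 18, 29, 14] -> max=29
step 10: append 25 -> window=[18, 29, 14, 25] -> max=29
step 11: append 24 -> window=[29, 14, 25, 24] -> max=29
step 12: append 9 -> window=[14, 25, 24, 9] -> max=25
Recorded maximums: 27 25 13 18 29 29 29 29 25
Changes between consecutive maximums: 5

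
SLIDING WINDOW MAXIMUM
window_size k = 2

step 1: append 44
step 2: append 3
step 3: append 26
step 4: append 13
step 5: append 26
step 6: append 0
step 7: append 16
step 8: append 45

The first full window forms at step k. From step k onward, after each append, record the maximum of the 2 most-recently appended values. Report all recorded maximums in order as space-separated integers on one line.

step 1: append 44 -> window=[44] (not full yet)
step 2: append 3 -> window=[44, 3] -> max=44
step 3: append 26 -> window=[3, 26] -> max=26
step 4: append 13 -> window=[26, 13] -> max=26
step 5: append 26 -> window=[13, 26] -> max=26
step 6: append 0 -> window=[26, 0] -> max=26
step 7: append 16 -> window=[0, 16] -> max=16
step 8: append 45 -> window=[16, 45] -> max=45

Answer: 44 26 26 26 26 16 45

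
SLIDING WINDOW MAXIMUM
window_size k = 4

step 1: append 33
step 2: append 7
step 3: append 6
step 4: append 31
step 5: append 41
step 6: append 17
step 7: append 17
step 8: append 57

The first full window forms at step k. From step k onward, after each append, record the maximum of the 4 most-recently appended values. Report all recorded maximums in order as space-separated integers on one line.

step 1: append 33 -> window=[33] (not full yet)
step 2: append 7 -> window=[33, 7] (not full yet)
step 3: append 6 -> window=[33, 7, 6] (not full yet)
step 4: append 31 -> window=[33, 7, 6, 31] -> max=33
step 5: append 41 -> window=[7, 6, 31, 41] -> max=41
step 6: append 17 -> window=[6, 31, 41, 17] -> max=41
step 7: append 17 -> window=[31, 41, 17, 17] -> max=41
step 8: append 57 -> window=[41, 17, 17, 57] -> max=57

Answer: 33 41 41 41 57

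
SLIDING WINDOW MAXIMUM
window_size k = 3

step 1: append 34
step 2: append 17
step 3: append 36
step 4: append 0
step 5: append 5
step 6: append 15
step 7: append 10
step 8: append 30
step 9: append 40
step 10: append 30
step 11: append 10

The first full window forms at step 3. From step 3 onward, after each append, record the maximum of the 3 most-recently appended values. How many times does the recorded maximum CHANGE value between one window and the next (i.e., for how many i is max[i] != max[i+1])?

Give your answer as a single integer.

Answer: 3

Derivation:
step 1: append 34 -> window=[34] (not full yet)
step 2: append 17 -> window=[34, 17] (not full yet)
step 3: append 36 -> window=[34, 17, 36] -> max=36
step 4: append 0 -> window=[17, 36, 0] -> max=36
step 5: append 5 -> window=[36, 0, 5] -> max=36
step 6: append 15 -> window=[0, 5, 15] -> max=15
step 7: append 10 -> window=[5, 15, 10] -> max=15
step 8: append 30 -> window=[15, 10, 30] -> max=30
step 9: append 40 -> window=[10, 30, 40] -> max=40
step 10: append 30 -> window=[30, 40, 30] -> max=40
step 11: append 10 -> window=[40, 30, 10] -> max=40
Recorded maximums: 36 36 36 15 15 30 40 40 40
Changes between consecutive maximums: 3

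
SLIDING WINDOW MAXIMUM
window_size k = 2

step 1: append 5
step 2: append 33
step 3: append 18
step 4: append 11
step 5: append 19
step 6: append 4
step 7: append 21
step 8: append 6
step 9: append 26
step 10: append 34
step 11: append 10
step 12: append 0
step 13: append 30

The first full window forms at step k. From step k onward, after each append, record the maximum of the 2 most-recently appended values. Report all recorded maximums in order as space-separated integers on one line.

Answer: 33 33 18 19 19 21 21 26 34 34 10 30

Derivation:
step 1: append 5 -> window=[5] (not full yet)
step 2: append 33 -> window=[5, 33] -> max=33
step 3: append 18 -> window=[33, 18] -> max=33
step 4: append 11 -> window=[18, 11] -> max=18
step 5: append 19 -> window=[11, 19] -> max=19
step 6: append 4 -> window=[19, 4] -> max=19
step 7: append 21 -> window=[4, 21] -> max=21
step 8: append 6 -> window=[21, 6] -> max=21
step 9: append 26 -> window=[6, 26] -> max=26
step 10: append 34 -> window=[26, 34] -> max=34
step 11: append 10 -> window=[34, 10] -> max=34
step 12: append 0 -> window=[10, 0] -> max=10
step 13: append 30 -> window=[0, 30] -> max=30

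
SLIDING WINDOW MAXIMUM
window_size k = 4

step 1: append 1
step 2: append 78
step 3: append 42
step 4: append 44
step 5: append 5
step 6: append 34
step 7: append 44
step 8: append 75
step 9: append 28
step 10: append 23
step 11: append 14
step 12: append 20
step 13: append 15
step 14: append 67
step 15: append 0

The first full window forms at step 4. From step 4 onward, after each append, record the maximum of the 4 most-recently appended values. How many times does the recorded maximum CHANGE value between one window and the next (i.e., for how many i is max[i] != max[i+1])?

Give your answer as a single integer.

Answer: 5

Derivation:
step 1: append 1 -> window=[1] (not full yet)
step 2: append 78 -> window=[1, 78] (not full yet)
step 3: append 42 -> window=[1, 78, 42] (not full yet)
step 4: append 44 -> window=[1, 78, 42, 44] -> max=78
step 5: append 5 -> window=[78, 42, 44, 5] -> max=78
step 6: append 34 -> window=[42, 44, 5, 34] -> max=44
step 7: append 44 -> window=[44, 5, 34, 44] -> max=44
step 8: append 75 -> window=[5, 34, 44, 75] -> max=75
step 9: append 28 -> window=[34, 44, 75, 28] -> max=75
step 10: append 23 -> window=[44, 75, 28, 23] -> max=75
step 11: append 14 -> window=[75, 28, 23, 14] -> max=75
step 12: append 20 -> window=[28, 23, 14, 20] -> max=28
step 13: append 15 -> window=[23, 14, 20, 15] -> max=23
step 14: append 67 -> window=[14, 20, 15, 67] -> max=67
step 15: append 0 -> window=[20, 15, 67, 0] -> max=67
Recorded maximums: 78 78 44 44 75 75 75 75 28 23 67 67
Changes between consecutive maximums: 5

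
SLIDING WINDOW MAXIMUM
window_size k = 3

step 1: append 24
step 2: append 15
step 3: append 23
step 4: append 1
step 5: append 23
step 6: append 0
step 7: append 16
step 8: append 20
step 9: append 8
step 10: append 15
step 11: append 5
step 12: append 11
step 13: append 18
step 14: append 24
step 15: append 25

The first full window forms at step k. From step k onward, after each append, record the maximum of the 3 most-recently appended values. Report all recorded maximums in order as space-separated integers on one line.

Answer: 24 23 23 23 23 20 20 20 15 15 18 24 25

Derivation:
step 1: append 24 -> window=[24] (not full yet)
step 2: append 15 -> window=[24, 15] (not full yet)
step 3: append 23 -> window=[24, 15, 23] -> max=24
step 4: append 1 -> window=[15, 23, 1] -> max=23
step 5: append 23 -> window=[23, 1, 23] -> max=23
step 6: append 0 -> window=[1, 23, 0] -> max=23
step 7: append 16 -> window=[23, 0, 16] -> max=23
step 8: append 20 -> window=[0, 16, 20] -> max=20
step 9: append 8 -> window=[16, 20, 8] -> max=20
step 10: append 15 -> window=[20, 8, 15] -> max=20
step 11: append 5 -> window=[8, 15, 5] -> max=15
step 12: append 11 -> window=[15, 5, 11] -> max=15
step 13: append 18 -> window=[5, 11, 18] -> max=18
step 14: append 24 -> window=[11, 18, 24] -> max=24
step 15: append 25 -> window=[18, 24, 25] -> max=25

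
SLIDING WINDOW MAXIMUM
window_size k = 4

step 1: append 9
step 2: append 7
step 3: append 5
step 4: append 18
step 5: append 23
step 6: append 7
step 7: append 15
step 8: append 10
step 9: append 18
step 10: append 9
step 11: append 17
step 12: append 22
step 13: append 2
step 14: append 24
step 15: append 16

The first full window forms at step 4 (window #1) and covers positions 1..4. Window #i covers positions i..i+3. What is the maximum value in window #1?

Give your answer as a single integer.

step 1: append 9 -> window=[9] (not full yet)
step 2: append 7 -> window=[9, 7] (not full yet)
step 3: append 5 -> window=[9, 7, 5] (not full yet)
step 4: append 18 -> window=[9, 7, 5, 18] -> max=18
Window #1 max = 18

Answer: 18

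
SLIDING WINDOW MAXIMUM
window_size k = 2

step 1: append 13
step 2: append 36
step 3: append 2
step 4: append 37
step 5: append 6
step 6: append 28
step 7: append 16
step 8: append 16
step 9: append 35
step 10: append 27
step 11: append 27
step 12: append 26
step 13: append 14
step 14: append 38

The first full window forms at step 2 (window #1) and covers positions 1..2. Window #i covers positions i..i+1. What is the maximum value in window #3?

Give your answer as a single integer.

step 1: append 13 -> window=[13] (not full yet)
step 2: append 36 -> window=[13, 36] -> max=36
step 3: append 2 -> window=[36, 2] -> max=36
step 4: append 37 -> window=[2, 37] -> max=37
Window #3 max = 37

Answer: 37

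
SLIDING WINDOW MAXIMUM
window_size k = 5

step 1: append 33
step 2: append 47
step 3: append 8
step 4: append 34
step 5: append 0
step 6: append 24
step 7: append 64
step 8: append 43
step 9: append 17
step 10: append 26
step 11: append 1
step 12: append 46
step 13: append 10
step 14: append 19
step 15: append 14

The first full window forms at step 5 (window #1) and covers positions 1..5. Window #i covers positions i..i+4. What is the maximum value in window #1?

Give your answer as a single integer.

step 1: append 33 -> window=[33] (not full yet)
step 2: append 47 -> window=[33, 47] (not full yet)
step 3: append 8 -> window=[33, 47, 8] (not full yet)
step 4: append 34 -> window=[33, 47, 8, 34] (not full yet)
step 5: append 0 -> window=[33, 47, 8, 34, 0] -> max=47
Window #1 max = 47

Answer: 47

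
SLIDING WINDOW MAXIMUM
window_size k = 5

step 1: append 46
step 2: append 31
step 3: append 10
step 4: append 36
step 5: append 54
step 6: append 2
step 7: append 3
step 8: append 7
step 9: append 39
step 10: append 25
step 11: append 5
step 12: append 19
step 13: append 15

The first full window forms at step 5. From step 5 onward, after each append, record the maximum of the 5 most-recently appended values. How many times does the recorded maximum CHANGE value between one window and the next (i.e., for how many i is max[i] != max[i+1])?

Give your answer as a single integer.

Answer: 1

Derivation:
step 1: append 46 -> window=[46] (not full yet)
step 2: append 31 -> window=[46, 31] (not full yet)
step 3: append 10 -> window=[46, 31, 10] (not full yet)
step 4: append 36 -> window=[46, 31, 10, 36] (not full yet)
step 5: append 54 -> window=[46, 31, 10, 36, 54] -> max=54
step 6: append 2 -> window=[31, 10, 36, 54, 2] -> max=54
step 7: append 3 -> window=[10, 36, 54, 2, 3] -> max=54
step 8: append 7 -> window=[36, 54, 2, 3, 7] -> max=54
step 9: append 39 -> window=[54, 2, 3, 7, 39] -> max=54
step 10: append 25 -> window=[2, 3, 7, 39, 25] -> max=39
step 11: append 5 -> window=[3, 7, 39, 25, 5] -> max=39
step 12: append 19 -> window=[7, 39, 25, 5, 19] -> max=39
step 13: append 15 -> window=[39, 25, 5, 19, 15] -> max=39
Recorded maximums: 54 54 54 54 54 39 39 39 39
Changes between consecutive maximums: 1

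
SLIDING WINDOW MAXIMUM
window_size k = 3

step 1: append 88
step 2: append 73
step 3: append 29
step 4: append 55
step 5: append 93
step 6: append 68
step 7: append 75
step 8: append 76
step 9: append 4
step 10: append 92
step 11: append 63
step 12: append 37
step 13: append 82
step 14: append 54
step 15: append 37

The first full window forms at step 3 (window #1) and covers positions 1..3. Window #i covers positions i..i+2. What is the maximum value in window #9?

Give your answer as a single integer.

step 1: append 88 -> window=[88] (not full yet)
step 2: append 73 -> window=[88, 73] (not full yet)
step 3: append 29 -> window=[88, 73, 29] -> max=88
step 4: append 55 -> window=[73, 29, 55] -> max=73
step 5: append 93 -> window=[29, 55, 93] -> max=93
step 6: append 68 -> window=[55, 93, 68] -> max=93
step 7: append 75 -> window=[93, 68, 75] -> max=93
step 8: append 76 -> window=[68, 75, 76] -> max=76
step 9: append 4 -> window=[75, 76, 4] -> max=76
step 10: append 92 -> window=[76, 4, 92] -> max=92
step 11: append 63 -> window=[4, 92, 63] -> max=92
Window #9 max = 92

Answer: 92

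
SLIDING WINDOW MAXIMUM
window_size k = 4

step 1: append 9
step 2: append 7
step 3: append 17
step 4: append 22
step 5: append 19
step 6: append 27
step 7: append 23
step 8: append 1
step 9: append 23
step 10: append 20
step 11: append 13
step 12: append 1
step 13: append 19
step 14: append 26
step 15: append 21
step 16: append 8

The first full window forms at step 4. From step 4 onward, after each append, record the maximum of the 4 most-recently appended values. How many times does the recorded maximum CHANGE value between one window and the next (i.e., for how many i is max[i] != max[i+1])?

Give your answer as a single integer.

step 1: append 9 -> window=[9] (not full yet)
step 2: append 7 -> window=[9, 7] (not full yet)
step 3: append 17 -> window=[9, 7, 17] (not full yet)
step 4: append 22 -> window=[9, 7, 17, 22] -> max=22
step 5: append 19 -> window=[7, 17, 22, 19] -> max=22
step 6: append 27 -> window=[17, 22, 19, 27] -> max=27
step 7: append 23 -> window=[22, 19, 27, 23] -> max=27
step 8: append 1 -> window=[19, 27, 23, 1] -> max=27
step 9: append 23 -> window=[27, 23, 1, 23] -> max=27
step 10: append 20 -> window=[23, 1, 23, 20] -> max=23
step 11: append 13 -> window=[1, 23, 20, 13] -> max=23
step 12: append 1 -> window=[23, 20, 13, 1] -> max=23
step 13: append 19 -> window=[20, 13, 1, 19] -> max=20
step 14: append 26 -> window=[13, 1, 19, 26] -> max=26
step 15: append 21 -> window=[1, 19, 26, 21] -> max=26
step 16: append 8 -> window=[19, 26, 21, 8] -> max=26
Recorded maximums: 22 22 27 27 27 27 23 23 23 20 26 26 26
Changes between consecutive maximums: 4

Answer: 4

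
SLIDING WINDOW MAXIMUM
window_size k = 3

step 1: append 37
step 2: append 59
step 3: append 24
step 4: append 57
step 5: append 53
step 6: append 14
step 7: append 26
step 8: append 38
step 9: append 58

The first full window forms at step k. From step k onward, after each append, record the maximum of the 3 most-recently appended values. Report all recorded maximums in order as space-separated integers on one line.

step 1: append 37 -> window=[37] (not full yet)
step 2: append 59 -> window=[37, 59] (not full yet)
step 3: append 24 -> window=[37, 59, 24] -> max=59
step 4: append 57 -> window=[59, 24, 57] -> max=59
step 5: append 53 -> window=[24, 57, 53] -> max=57
step 6: append 14 -> window=[57, 53, 14] -> max=57
step 7: append 26 -> window=[53, 14, 26] -> max=53
step 8: append 38 -> window=[14, 26, 38] -> max=38
step 9: append 58 -> window=[26, 38, 58] -> max=58

Answer: 59 59 57 57 53 38 58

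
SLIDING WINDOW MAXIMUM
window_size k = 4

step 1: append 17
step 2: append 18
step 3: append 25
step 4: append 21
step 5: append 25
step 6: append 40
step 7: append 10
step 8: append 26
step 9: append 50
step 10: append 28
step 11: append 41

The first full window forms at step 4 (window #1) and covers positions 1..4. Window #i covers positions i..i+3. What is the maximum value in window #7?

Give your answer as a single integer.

step 1: append 17 -> window=[17] (not full yet)
step 2: append 18 -> window=[17, 18] (not full yet)
step 3: append 25 -> window=[17, 18, 25] (not full yet)
step 4: append 21 -> window=[17, 18, 25, 21] -> max=25
step 5: append 25 -> window=[18, 25, 21, 25] -> max=25
step 6: append 40 -> window=[25, 21, 25, 40] -> max=40
step 7: append 10 -> window=[21, 25, 40, 10] -> max=40
step 8: append 26 -> window=[25, 40, 10, 26] -> max=40
step 9: append 50 -> window=[40, 10, 26, 50] -> max=50
step 10: append 28 -> window=[10, 26, 50, 28] -> max=50
Window #7 max = 50

Answer: 50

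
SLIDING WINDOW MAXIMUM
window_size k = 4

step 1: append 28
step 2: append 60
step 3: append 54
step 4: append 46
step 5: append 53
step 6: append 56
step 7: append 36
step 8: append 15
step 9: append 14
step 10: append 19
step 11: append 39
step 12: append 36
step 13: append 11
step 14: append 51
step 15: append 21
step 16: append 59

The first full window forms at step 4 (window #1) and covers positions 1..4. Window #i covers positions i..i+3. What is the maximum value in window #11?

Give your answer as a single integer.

Answer: 51

Derivation:
step 1: append 28 -> window=[28] (not full yet)
step 2: append 60 -> window=[28, 60] (not full yet)
step 3: append 54 -> window=[28, 60, 54] (not full yet)
step 4: append 46 -> window=[28, 60, 54, 46] -> max=60
step 5: append 53 -> window=[60, 54, 46, 53] -> max=60
step 6: append 56 -> window=[54, 46, 53, 56] -> max=56
step 7: append 36 -> window=[46, 53, 56, 36] -> max=56
step 8: append 15 -> window=[53, 56, 36, 15] -> max=56
step 9: append 14 -> window=[56, 36, 15, 14] -> max=56
step 10: append 19 -> window=[36, 15, 14, 19] -> max=36
step 11: append 39 -> window=[15, 14, 19, 39] -> max=39
step 12: append 36 -> window=[14, 19, 39, 36] -> max=39
step 13: append 11 -> window=[19, 39, 36, 11] -> max=39
step 14: append 51 -> window=[39, 36, 11, 51] -> max=51
Window #11 max = 51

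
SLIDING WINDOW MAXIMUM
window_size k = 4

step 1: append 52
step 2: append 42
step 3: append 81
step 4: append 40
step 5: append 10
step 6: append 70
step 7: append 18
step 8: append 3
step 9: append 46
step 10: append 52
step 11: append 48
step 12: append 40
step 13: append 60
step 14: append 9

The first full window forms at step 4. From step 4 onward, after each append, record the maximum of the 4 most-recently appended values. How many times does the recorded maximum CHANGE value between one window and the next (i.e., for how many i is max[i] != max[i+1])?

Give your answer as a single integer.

step 1: append 52 -> window=[52] (not full yet)
step 2: append 42 -> window=[52, 42] (not full yet)
step 3: append 81 -> window=[52, 42, 81] (not full yet)
step 4: append 40 -> window=[52, 42, 81, 40] -> max=81
step 5: append 10 -> window=[42, 81, 40, 10] -> max=81
step 6: append 70 -> window=[81, 40, 10, 70] -> max=81
step 7: append 18 -> window=[40, 10, 70, 18] -> max=70
step 8: append 3 -> window=[10, 70, 18, 3] -> max=70
step 9: append 46 -> window=[70, 18, 3, 46] -> max=70
step 10: append 52 -> window=[18, 3, 46, 52] -> max=52
step 11: append 48 -> window=[3, 46, 52, 48] -> max=52
step 12: append 40 -> window=[46, 52, 48, 40] -> max=52
step 13: append 60 -> window=[52, 48, 40, 60] -> max=60
step 14: append 9 -> window=[48, 40, 60, 9] -> max=60
Recorded maximums: 81 81 81 70 70 70 52 52 52 60 60
Changes between consecutive maximums: 3

Answer: 3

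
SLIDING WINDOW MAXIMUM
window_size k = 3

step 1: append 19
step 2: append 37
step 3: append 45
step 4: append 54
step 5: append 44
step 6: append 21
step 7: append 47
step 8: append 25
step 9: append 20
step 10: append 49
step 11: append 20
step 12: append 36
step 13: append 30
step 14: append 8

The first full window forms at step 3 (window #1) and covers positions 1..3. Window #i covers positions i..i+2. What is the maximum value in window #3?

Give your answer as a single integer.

Answer: 54

Derivation:
step 1: append 19 -> window=[19] (not full yet)
step 2: append 37 -> window=[19, 37] (not full yet)
step 3: append 45 -> window=[19, 37, 45] -> max=45
step 4: append 54 -> window=[37, 45, 54] -> max=54
step 5: append 44 -> window=[45, 54, 44] -> max=54
Window #3 max = 54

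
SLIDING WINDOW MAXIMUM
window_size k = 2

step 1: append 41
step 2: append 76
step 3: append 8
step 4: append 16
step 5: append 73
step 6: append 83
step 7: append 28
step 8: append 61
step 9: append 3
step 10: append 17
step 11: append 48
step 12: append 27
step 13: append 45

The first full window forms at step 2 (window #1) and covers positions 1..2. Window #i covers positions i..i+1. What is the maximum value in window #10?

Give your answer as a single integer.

Answer: 48

Derivation:
step 1: append 41 -> window=[41] (not full yet)
step 2: append 76 -> window=[41, 76] -> max=76
step 3: append 8 -> window=[76, 8] -> max=76
step 4: append 16 -> window=[8, 16] -> max=16
step 5: append 73 -> window=[16, 73] -> max=73
step 6: append 83 -> window=[73, 83] -> max=83
step 7: append 28 -> window=[83, 28] -> max=83
step 8: append 61 -> window=[28, 61] -> max=61
step 9: append 3 -> window=[61, 3] -> max=61
step 10: append 17 -> window=[3, 17] -> max=17
step 11: append 48 -> window=[17, 48] -> max=48
Window #10 max = 48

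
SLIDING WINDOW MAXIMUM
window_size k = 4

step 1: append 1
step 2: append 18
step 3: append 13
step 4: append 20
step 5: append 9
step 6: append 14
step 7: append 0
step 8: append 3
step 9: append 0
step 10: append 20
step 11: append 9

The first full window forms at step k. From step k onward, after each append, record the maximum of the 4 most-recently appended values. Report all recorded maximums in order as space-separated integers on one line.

Answer: 20 20 20 20 14 14 20 20

Derivation:
step 1: append 1 -> window=[1] (not full yet)
step 2: append 18 -> window=[1, 18] (not full yet)
step 3: append 13 -> window=[1, 18, 13] (not full yet)
step 4: append 20 -> window=[1, 18, 13, 20] -> max=20
step 5: append 9 -> window=[18, 13, 20, 9] -> max=20
step 6: append 14 -> window=[13, 20, 9, 14] -> max=20
step 7: append 0 -> window=[20, 9, 14, 0] -> max=20
step 8: append 3 -> window=[9, 14, 0, 3] -> max=14
step 9: append 0 -> window=[14, 0, 3, 0] -> max=14
step 10: append 20 -> window=[0, 3, 0, 20] -> max=20
step 11: append 9 -> window=[3, 0, 20, 9] -> max=20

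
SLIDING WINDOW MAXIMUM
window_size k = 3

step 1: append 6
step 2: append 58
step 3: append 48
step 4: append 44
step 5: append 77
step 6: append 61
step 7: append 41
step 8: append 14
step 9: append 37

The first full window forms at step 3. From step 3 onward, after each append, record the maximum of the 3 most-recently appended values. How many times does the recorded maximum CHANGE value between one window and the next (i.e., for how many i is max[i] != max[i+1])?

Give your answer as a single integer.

Answer: 3

Derivation:
step 1: append 6 -> window=[6] (not full yet)
step 2: append 58 -> window=[6, 58] (not full yet)
step 3: append 48 -> window=[6, 58, 48] -> max=58
step 4: append 44 -> window=[58, 48, 44] -> max=58
step 5: append 77 -> window=[48, 44, 77] -> max=77
step 6: append 61 -> window=[44, 77, 61] -> max=77
step 7: append 41 -> window=[77, 61, 41] -> max=77
step 8: append 14 -> window=[61, 41, 14] -> max=61
step 9: append 37 -> window=[41, 14, 37] -> max=41
Recorded maximums: 58 58 77 77 77 61 41
Changes between consecutive maximums: 3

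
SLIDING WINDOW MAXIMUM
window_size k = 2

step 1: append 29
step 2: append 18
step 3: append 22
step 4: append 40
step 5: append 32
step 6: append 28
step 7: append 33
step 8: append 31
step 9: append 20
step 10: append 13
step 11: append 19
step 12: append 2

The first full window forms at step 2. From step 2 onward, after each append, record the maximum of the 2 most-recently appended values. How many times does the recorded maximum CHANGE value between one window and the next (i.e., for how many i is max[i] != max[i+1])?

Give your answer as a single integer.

Answer: 7

Derivation:
step 1: append 29 -> window=[29] (not full yet)
step 2: append 18 -> window=[29, 18] -> max=29
step 3: append 22 -> window=[18, 22] -> max=22
step 4: append 40 -> window=[22, 40] -> max=40
step 5: append 32 -> window=[40, 32] -> max=40
step 6: append 28 -> window=[32, 28] -> max=32
step 7: append 33 -> window=[28, 33] -> max=33
step 8: append 31 -> window=[33, 31] -> max=33
step 9: append 20 -> window=[31, 20] -> max=31
step 10: append 13 -> window=[20, 13] -> max=20
step 11: append 19 -> window=[13, 19] -> max=19
step 12: append 2 -> window=[19, 2] -> max=19
Recorded maximums: 29 22 40 40 32 33 33 31 20 19 19
Changes between consecutive maximums: 7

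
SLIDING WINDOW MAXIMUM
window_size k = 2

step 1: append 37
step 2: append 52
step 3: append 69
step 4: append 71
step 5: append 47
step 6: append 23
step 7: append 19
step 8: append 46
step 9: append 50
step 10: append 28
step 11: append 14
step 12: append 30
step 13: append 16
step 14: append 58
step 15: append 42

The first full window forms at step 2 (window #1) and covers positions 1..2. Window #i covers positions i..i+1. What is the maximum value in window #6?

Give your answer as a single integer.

step 1: append 37 -> window=[37] (not full yet)
step 2: append 52 -> window=[37, 52] -> max=52
step 3: append 69 -> window=[52, 69] -> max=69
step 4: append 71 -> window=[69, 71] -> max=71
step 5: append 47 -> window=[71, 47] -> max=71
step 6: append 23 -> window=[47, 23] -> max=47
step 7: append 19 -> window=[23, 19] -> max=23
Window #6 max = 23

Answer: 23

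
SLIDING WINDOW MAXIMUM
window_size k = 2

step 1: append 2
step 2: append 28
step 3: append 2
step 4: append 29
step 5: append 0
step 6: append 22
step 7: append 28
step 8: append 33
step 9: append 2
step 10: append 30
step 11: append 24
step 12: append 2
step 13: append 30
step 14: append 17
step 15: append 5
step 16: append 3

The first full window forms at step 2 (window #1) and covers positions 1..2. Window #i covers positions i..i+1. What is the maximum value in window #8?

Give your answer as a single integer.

step 1: append 2 -> window=[2] (not full yet)
step 2: append 28 -> window=[2, 28] -> max=28
step 3: append 2 -> window=[28, 2] -> max=28
step 4: append 29 -> window=[2, 29] -> max=29
step 5: append 0 -> window=[29, 0] -> max=29
step 6: append 22 -> window=[0, 22] -> max=22
step 7: append 28 -> window=[22, 28] -> max=28
step 8: append 33 -> window=[28, 33] -> max=33
step 9: append 2 -> window=[33, 2] -> max=33
Window #8 max = 33

Answer: 33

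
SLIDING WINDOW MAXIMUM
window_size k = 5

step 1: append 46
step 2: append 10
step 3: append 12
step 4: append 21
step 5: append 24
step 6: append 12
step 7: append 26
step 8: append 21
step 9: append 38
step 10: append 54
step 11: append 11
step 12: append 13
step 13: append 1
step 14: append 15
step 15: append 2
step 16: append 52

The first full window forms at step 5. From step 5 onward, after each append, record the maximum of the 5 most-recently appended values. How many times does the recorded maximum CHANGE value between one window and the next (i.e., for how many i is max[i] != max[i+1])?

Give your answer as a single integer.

step 1: append 46 -> window=[46] (not full yet)
step 2: append 10 -> window=[46, 10] (not full yet)
step 3: append 12 -> window=[46, 10, 12] (not full yet)
step 4: append 21 -> window=[46, 10, 12, 21] (not full yet)
step 5: append 24 -> window=[46, 10, 12, 21, 24] -> max=46
step 6: append 12 -> window=[10, 12, 21, 24, 12] -> max=24
step 7: append 26 -> window=[12, 21, 24, 12, 26] -> max=26
step 8: append 21 -> window=[21, 24, 12, 26, 21] -> max=26
step 9: append 38 -> window=[24, 12, 26, 21, 38] -> max=38
step 10: append 54 -> window=[12, 26, 21, 38, 54] -> max=54
step 11: append 11 -> window=[26, 21, 38, 54, 11] -> max=54
step 12: append 13 -> window=[21, 38, 54, 11, 13] -> max=54
step 13: append 1 -> window=[38, 54, 11, 13, 1] -> max=54
step 14: append 15 -> window=[54, 11, 13, 1, 15] -> max=54
step 15: append 2 -> window=[11, 13, 1, 15, 2] -> max=15
step 16: append 52 -> window=[13, 1, 15, 2, 52] -> max=52
Recorded maximums: 46 24 26 26 38 54 54 54 54 54 15 52
Changes between consecutive maximums: 6

Answer: 6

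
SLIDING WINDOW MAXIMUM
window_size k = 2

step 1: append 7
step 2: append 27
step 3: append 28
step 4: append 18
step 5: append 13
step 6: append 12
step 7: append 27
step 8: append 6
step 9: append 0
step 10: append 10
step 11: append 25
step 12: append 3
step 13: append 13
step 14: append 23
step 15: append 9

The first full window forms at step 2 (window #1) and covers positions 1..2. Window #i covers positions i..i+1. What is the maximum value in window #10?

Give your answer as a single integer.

Answer: 25

Derivation:
step 1: append 7 -> window=[7] (not full yet)
step 2: append 27 -> window=[7, 27] -> max=27
step 3: append 28 -> window=[27, 28] -> max=28
step 4: append 18 -> window=[28, 18] -> max=28
step 5: append 13 -> window=[18, 13] -> max=18
step 6: append 12 -> window=[13, 12] -> max=13
step 7: append 27 -> window=[12, 27] -> max=27
step 8: append 6 -> window=[27, 6] -> max=27
step 9: append 0 -> window=[6, 0] -> max=6
step 10: append 10 -> window=[0, 10] -> max=10
step 11: append 25 -> window=[10, 25] -> max=25
Window #10 max = 25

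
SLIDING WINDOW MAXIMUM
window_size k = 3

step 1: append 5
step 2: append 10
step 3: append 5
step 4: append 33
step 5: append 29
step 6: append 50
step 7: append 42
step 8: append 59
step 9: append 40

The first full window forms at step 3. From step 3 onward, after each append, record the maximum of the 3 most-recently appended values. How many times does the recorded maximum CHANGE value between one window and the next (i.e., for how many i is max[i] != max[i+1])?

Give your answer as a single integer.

step 1: append 5 -> window=[5] (not full yet)
step 2: append 10 -> window=[5, 10] (not full yet)
step 3: append 5 -> window=[5, 10, 5] -> max=10
step 4: append 33 -> window=[10, 5, 33] -> max=33
step 5: append 29 -> window=[5, 33, 29] -> max=33
step 6: append 50 -> window=[33, 29, 50] -> max=50
step 7: append 42 -> window=[29, 50, 42] -> max=50
step 8: append 59 -> window=[50, 42, 59] -> max=59
step 9: append 40 -> window=[42, 59, 40] -> max=59
Recorded maximums: 10 33 33 50 50 59 59
Changes between consecutive maximums: 3

Answer: 3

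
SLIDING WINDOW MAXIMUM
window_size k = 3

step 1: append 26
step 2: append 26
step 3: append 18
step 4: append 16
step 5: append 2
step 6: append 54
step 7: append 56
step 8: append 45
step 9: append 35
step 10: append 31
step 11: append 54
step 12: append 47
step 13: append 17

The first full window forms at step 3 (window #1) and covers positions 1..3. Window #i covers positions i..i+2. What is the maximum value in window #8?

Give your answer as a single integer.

Answer: 45

Derivation:
step 1: append 26 -> window=[26] (not full yet)
step 2: append 26 -> window=[26, 26] (not full yet)
step 3: append 18 -> window=[26, 26, 18] -> max=26
step 4: append 16 -> window=[26, 18, 16] -> max=26
step 5: append 2 -> window=[18, 16, 2] -> max=18
step 6: append 54 -> window=[16, 2, 54] -> max=54
step 7: append 56 -> window=[2, 54, 56] -> max=56
step 8: append 45 -> window=[54, 56, 45] -> max=56
step 9: append 35 -> window=[56, 45, 35] -> max=56
step 10: append 31 -> window=[45, 35, 31] -> max=45
Window #8 max = 45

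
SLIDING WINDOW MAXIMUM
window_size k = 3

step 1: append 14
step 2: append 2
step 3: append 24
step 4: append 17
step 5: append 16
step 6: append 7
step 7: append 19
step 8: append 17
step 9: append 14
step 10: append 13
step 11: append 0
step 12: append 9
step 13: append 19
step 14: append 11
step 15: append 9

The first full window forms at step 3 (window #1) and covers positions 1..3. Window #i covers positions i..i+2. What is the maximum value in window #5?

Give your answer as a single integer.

step 1: append 14 -> window=[14] (not full yet)
step 2: append 2 -> window=[14, 2] (not full yet)
step 3: append 24 -> window=[14, 2, 24] -> max=24
step 4: append 17 -> window=[2, 24, 17] -> max=24
step 5: append 16 -> window=[24, 17, 16] -> max=24
step 6: append 7 -> window=[17, 16, 7] -> max=17
step 7: append 19 -> window=[16, 7, 19] -> max=19
Window #5 max = 19

Answer: 19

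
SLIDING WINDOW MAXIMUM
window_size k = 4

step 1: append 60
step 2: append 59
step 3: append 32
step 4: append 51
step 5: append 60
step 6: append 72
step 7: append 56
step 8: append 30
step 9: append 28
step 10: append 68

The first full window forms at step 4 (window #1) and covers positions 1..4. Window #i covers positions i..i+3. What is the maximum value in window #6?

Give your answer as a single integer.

step 1: append 60 -> window=[60] (not full yet)
step 2: append 59 -> window=[60, 59] (not full yet)
step 3: append 32 -> window=[60, 59, 32] (not full yet)
step 4: append 51 -> window=[60, 59, 32, 51] -> max=60
step 5: append 60 -> window=[59, 32, 51, 60] -> max=60
step 6: append 72 -> window=[32, 51, 60, 72] -> max=72
step 7: append 56 -> window=[51, 60, 72, 56] -> max=72
step 8: append 30 -> window=[60, 72, 56, 30] -> max=72
step 9: append 28 -> window=[72, 56, 30, 28] -> max=72
Window #6 max = 72

Answer: 72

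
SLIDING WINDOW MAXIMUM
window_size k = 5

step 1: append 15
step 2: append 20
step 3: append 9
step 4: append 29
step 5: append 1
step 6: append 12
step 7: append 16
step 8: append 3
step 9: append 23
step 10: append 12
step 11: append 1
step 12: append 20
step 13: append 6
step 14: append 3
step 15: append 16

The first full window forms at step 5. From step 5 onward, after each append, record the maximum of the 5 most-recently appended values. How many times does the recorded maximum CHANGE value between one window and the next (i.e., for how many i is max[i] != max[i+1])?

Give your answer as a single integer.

step 1: append 15 -> window=[15] (not full yet)
step 2: append 20 -> window=[15, 20] (not full yet)
step 3: append 9 -> window=[15, 20, 9] (not full yet)
step 4: append 29 -> window=[15, 20, 9, 29] (not full yet)
step 5: append 1 -> window=[15, 20, 9, 29, 1] -> max=29
step 6: append 12 -> window=[20, 9, 29, 1, 12] -> max=29
step 7: append 16 -> window=[9, 29, 1, 12, 16] -> max=29
step 8: append 3 -> window=[29, 1, 12, 16, 3] -> max=29
step 9: append 23 -> window=[1, 12, 16, 3, 23] -> max=23
step 10: append 12 -> window=[12, 16, 3, 23, 12] -> max=23
step 11: append 1 -> window=[16, 3, 23, 12, 1] -> max=23
step 12: append 20 -> window=[3, 23, 12, 1, 20] -> max=23
step 13: append 6 -> window=[23, 12, 1, 20, 6] -> max=23
step 14: append 3 -> window=[12, 1, 20, 6, 3] -> max=20
step 15: append 16 -> window=[1, 20, 6, 3, 16] -> max=20
Recorded maximums: 29 29 29 29 23 23 23 23 23 20 20
Changes between consecutive maximums: 2

Answer: 2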